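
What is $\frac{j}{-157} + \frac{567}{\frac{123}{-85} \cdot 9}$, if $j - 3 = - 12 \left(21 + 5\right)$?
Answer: $- \frac{267576}{6437} \approx -41.568$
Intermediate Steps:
$j = -309$ ($j = 3 - 12 \left(21 + 5\right) = 3 - 312 = -309$)
$\frac{j}{-157} + \frac{567}{\frac{123}{-85} \cdot 9} = - \frac{309}{-157} + \frac{567}{\frac{123}{-85} \cdot 9} = \left(-309\right) \left(- \frac{1}{157}\right) + \frac{567}{123 \left(- \frac{1}{85}\right) 9} = \frac{309}{157} + \frac{567}{\left(- \frac{123}{85}\right) 9} = \frac{309}{157} + \frac{567}{- \frac{1107}{85}} = \frac{309}{157} + 567 \left(- \frac{85}{1107}\right) = \frac{309}{157} - \frac{1785}{41} = - \frac{267576}{6437}$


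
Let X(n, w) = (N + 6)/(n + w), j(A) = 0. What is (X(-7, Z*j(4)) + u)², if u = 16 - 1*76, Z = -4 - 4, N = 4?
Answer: 184900/49 ≈ 3773.5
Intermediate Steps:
Z = -8
X(n, w) = 10/(n + w) (X(n, w) = (4 + 6)/(n + w) = 10/(n + w))
u = -60 (u = 16 - 76 = -60)
(X(-7, Z*j(4)) + u)² = (10/(-7 - 8*0) - 60)² = (10/(-7 + 0) - 60)² = (10/(-7) - 60)² = (10*(-⅐) - 60)² = (-10/7 - 60)² = (-430/7)² = 184900/49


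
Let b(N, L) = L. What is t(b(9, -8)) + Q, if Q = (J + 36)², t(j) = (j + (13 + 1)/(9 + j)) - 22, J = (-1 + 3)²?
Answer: 1584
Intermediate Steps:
J = 4 (J = 2² = 4)
t(j) = -22 + j + 14/(9 + j) (t(j) = (j + 14/(9 + j)) - 22 = -22 + j + 14/(9 + j))
Q = 1600 (Q = (4 + 36)² = 40² = 1600)
t(b(9, -8)) + Q = (-184 + (-8)² - 13*(-8))/(9 - 8) + 1600 = (-184 + 64 + 104)/1 + 1600 = 1*(-16) + 1600 = -16 + 1600 = 1584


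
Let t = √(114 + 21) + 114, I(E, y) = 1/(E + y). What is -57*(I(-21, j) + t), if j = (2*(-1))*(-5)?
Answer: -71421/11 - 171*√15 ≈ -7155.1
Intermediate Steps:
j = 10 (j = -2*(-5) = 10)
t = 114 + 3*√15 (t = √135 + 114 = 3*√15 + 114 = 114 + 3*√15 ≈ 125.62)
-57*(I(-21, j) + t) = -57*(1/(-21 + 10) + (114 + 3*√15)) = -57*(1/(-11) + (114 + 3*√15)) = -57*(-1/11 + (114 + 3*√15)) = -57*(1253/11 + 3*√15) = -71421/11 - 171*√15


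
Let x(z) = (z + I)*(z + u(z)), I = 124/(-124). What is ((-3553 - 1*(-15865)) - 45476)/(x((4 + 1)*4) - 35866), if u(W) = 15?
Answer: 33164/35201 ≈ 0.94213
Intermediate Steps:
I = -1 (I = 124*(-1/124) = -1)
x(z) = (-1 + z)*(15 + z) (x(z) = (z - 1)*(z + 15) = (-1 + z)*(15 + z))
((-3553 - 1*(-15865)) - 45476)/(x((4 + 1)*4) - 35866) = ((-3553 - 1*(-15865)) - 45476)/((-15 + ((4 + 1)*4)**2 + 14*((4 + 1)*4)) - 35866) = ((-3553 + 15865) - 45476)/((-15 + (5*4)**2 + 14*(5*4)) - 35866) = (12312 - 45476)/((-15 + 20**2 + 14*20) - 35866) = -33164/((-15 + 400 + 280) - 35866) = -33164/(665 - 35866) = -33164/(-35201) = -33164*(-1/35201) = 33164/35201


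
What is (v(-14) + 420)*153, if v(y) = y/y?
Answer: 64413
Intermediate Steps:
v(y) = 1
(v(-14) + 420)*153 = (1 + 420)*153 = 421*153 = 64413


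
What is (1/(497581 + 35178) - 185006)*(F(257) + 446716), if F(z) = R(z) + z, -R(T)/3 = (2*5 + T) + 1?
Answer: -43976028002990457/532759 ≈ -8.2544e+10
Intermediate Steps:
R(T) = -33 - 3*T (R(T) = -3*((2*5 + T) + 1) = -3*((10 + T) + 1) = -3*(11 + T) = -33 - 3*T)
F(z) = -33 - 2*z (F(z) = (-33 - 3*z) + z = -33 - 2*z)
(1/(497581 + 35178) - 185006)*(F(257) + 446716) = (1/(497581 + 35178) - 185006)*((-33 - 2*257) + 446716) = (1/532759 - 185006)*((-33 - 514) + 446716) = (1/532759 - 185006)*(-547 + 446716) = -98563611553/532759*446169 = -43976028002990457/532759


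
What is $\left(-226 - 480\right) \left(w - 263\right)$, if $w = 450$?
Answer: $-132022$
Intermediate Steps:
$\left(-226 - 480\right) \left(w - 263\right) = \left(-226 - 480\right) \left(450 - 263\right) = \left(-706\right) 187 = -132022$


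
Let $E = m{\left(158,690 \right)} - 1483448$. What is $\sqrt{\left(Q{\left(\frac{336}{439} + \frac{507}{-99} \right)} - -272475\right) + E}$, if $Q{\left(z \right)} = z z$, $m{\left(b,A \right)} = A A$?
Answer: $\frac{2 i \sqrt{38556535833482}}{14487} \approx 857.24 i$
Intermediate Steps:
$m{\left(b,A \right)} = A^{2}$
$Q{\left(z \right)} = z^{2}$
$E = -1007348$ ($E = 690^{2} - 1483448 = 476100 - 1483448 = -1007348$)
$\sqrt{\left(Q{\left(\frac{336}{439} + \frac{507}{-99} \right)} - -272475\right) + E} = \sqrt{\left(\left(\frac{336}{439} + \frac{507}{-99}\right)^{2} - -272475\right) - 1007348} = \sqrt{\left(\left(336 \cdot \frac{1}{439} + 507 \left(- \frac{1}{99}\right)\right)^{2} + 272475\right) - 1007348} = \sqrt{\left(\left(\frac{336}{439} - \frac{169}{33}\right)^{2} + 272475\right) - 1007348} = \sqrt{\left(\left(- \frac{63103}{14487}\right)^{2} + 272475\right) - 1007348} = \sqrt{\left(\frac{3981988609}{209873169} + 272475\right) - 1007348} = \sqrt{\frac{57189173711884}{209873169} - 1007348} = \sqrt{- \frac{154226143333928}{209873169}} = \frac{2 i \sqrt{38556535833482}}{14487}$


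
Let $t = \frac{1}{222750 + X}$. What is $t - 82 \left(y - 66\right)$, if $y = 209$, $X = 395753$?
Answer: $- \frac{7252566177}{618503} \approx -11726.0$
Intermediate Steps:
$t = \frac{1}{618503}$ ($t = \frac{1}{222750 + 395753} = \frac{1}{618503} \approx 1.6168 \cdot 10^{-6}$)
$t - 82 \left(y - 66\right) = \frac{1}{618503} - 82 \left(209 - 66\right) = \frac{1}{618503} - 11726 = - \frac{7252566177}{618503}$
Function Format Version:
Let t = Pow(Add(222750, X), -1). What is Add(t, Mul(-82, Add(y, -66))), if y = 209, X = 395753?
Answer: Rational(-7252566177, 618503) ≈ -11726.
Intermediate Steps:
t = Rational(1, 618503) (t = Pow(Add(222750, 395753), -1) = Pow(618503, -1) = Rational(1, 618503) ≈ 1.6168e-6)
Add(t, Mul(-82, Add(y, -66))) = Add(Rational(1, 618503), Mul(-82, Add(209, -66))) = Add(Rational(1, 618503), Mul(-82, 143)) = Add(Rational(1, 618503), -11726) = Rational(-7252566177, 618503)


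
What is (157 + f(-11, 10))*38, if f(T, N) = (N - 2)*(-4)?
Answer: 4750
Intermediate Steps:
f(T, N) = 8 - 4*N (f(T, N) = (-2 + N)*(-4) = 8 - 4*N)
(157 + f(-11, 10))*38 = (157 + (8 - 4*10))*38 = (157 + (8 - 40))*38 = (157 - 32)*38 = 125*38 = 4750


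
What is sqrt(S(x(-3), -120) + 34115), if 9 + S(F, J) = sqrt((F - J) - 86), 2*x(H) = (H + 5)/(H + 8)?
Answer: sqrt(852650 + 15*sqrt(95))/5 ≈ 184.69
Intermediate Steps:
x(H) = (5 + H)/(2*(8 + H)) (x(H) = ((H + 5)/(H + 8))/2 = ((5 + H)/(8 + H))/2 = (5 + H)/(2*(8 + H)))
S(F, J) = -9 + sqrt(-86 + F - J) (S(F, J) = -9 + sqrt((F - J) - 86) = -9 + sqrt(-86 + F - J))
sqrt(S(x(-3), -120) + 34115) = sqrt((-9 + sqrt(-86 + (5 - 3)/(2*(8 - 3)) - 1*(-120))) + 34115) = sqrt((-9 + sqrt(-86 + (1/2)*2/5 + 120)) + 34115) = sqrt((-9 + sqrt(-86 + (1/2)*(1/5)*2 + 120)) + 34115) = sqrt((-9 + sqrt(-86 + 1/5 + 120)) + 34115) = sqrt((-9 + sqrt(171/5)) + 34115) = sqrt((-9 + 3*sqrt(95)/5) + 34115) = sqrt(34106 + 3*sqrt(95)/5)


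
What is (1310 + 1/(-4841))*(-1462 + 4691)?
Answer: 20477378361/4841 ≈ 4.2300e+6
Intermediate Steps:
(1310 + 1/(-4841))*(-1462 + 4691) = (1310 - 1/4841)*3229 = (6341709/4841)*3229 = 20477378361/4841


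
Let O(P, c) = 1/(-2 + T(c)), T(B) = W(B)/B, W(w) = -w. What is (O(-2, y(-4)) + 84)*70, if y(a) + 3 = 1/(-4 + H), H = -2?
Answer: 17570/3 ≈ 5856.7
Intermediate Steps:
y(a) = -19/6 (y(a) = -3 + 1/(-4 - 2) = -3 + 1/(-6) = -3 - 1/6 = -19/6)
T(B) = -1 (T(B) = (-B)/B = -1)
O(P, c) = -1/3 (O(P, c) = 1/(-2 - 1) = 1/(-3) = -1/3)
(O(-2, y(-4)) + 84)*70 = (-1/3 + 84)*70 = (251/3)*70 = 17570/3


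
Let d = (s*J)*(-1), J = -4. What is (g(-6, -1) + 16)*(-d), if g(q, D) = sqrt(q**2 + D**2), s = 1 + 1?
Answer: -128 - 8*sqrt(37) ≈ -176.66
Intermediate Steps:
s = 2
g(q, D) = sqrt(D**2 + q**2)
d = 8 (d = (2*(-4))*(-1) = -8*(-1) = 8)
(g(-6, -1) + 16)*(-d) = (sqrt((-1)**2 + (-6)**2) + 16)*(-1*8) = (sqrt(1 + 36) + 16)*(-8) = (sqrt(37) + 16)*(-8) = (16 + sqrt(37))*(-8) = -128 - 8*sqrt(37)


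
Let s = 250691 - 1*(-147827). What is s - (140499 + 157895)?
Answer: 100124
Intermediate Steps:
s = 398518 (s = 250691 + 147827 = 398518)
s - (140499 + 157895) = 398518 - (140499 + 157895) = 398518 - 1*298394 = 398518 - 298394 = 100124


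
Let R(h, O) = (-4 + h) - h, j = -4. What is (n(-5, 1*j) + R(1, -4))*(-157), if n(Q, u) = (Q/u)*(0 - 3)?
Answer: 4867/4 ≈ 1216.8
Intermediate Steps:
R(h, O) = -4
n(Q, u) = -3*Q/u (n(Q, u) = (Q/u)*(-3) = -3*Q/u)
(n(-5, 1*j) + R(1, -4))*(-157) = (-3*(-5)/1*(-4) - 4)*(-157) = (-3*(-5)/(-4) - 4)*(-157) = (-3*(-5)*(-¼) - 4)*(-157) = (-15/4 - 4)*(-157) = -31/4*(-157) = 4867/4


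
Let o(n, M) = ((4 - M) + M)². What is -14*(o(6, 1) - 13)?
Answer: -42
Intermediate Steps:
o(n, M) = 16 (o(n, M) = 4² = 16)
-14*(o(6, 1) - 13) = -14*(16 - 13) = -14*3 = -42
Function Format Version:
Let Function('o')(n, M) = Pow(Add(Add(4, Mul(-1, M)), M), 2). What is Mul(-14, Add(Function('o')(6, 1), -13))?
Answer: -42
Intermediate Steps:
Function('o')(n, M) = 16 (Function('o')(n, M) = Pow(4, 2) = 16)
Mul(-14, Add(Function('o')(6, 1), -13)) = Mul(-14, Add(16, -13)) = Mul(-14, 3) = -42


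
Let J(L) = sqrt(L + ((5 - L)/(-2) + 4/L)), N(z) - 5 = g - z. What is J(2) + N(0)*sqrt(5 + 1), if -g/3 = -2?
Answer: sqrt(10)/2 + 11*sqrt(6) ≈ 28.526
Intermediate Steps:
g = 6 (g = -3*(-2) = 6)
N(z) = 11 - z (N(z) = 5 + (6 - z) = 11 - z)
J(L) = sqrt(-5/2 + 4/L + 3*L/2) (J(L) = sqrt(L + ((5 - L)*(-1/2) + 4/L)) = sqrt(L + ((-5/2 + L/2) + 4/L)) = sqrt(L + (-5/2 + L/2 + 4/L)) = sqrt(-5/2 + 4/L + 3*L/2))
J(2) + N(0)*sqrt(5 + 1) = sqrt(-10 + 6*2 + 16/2)/2 + (11 - 1*0)*sqrt(5 + 1) = sqrt(-10 + 12 + 16*(1/2))/2 + (11 + 0)*sqrt(6) = sqrt(-10 + 12 + 8)/2 + 11*sqrt(6) = sqrt(10)/2 + 11*sqrt(6)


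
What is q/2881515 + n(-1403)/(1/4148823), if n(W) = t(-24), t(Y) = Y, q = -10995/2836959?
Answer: -54264878351352455701/544982660859 ≈ -9.9572e+7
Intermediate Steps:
q = -3665/945653 (q = -10995*1/2836959 = -3665/945653 ≈ -0.0038756)
n(W) = -24
q/2881515 + n(-1403)/(1/4148823) = -3665/945653/2881515 - 24/(1/4148823) = -3665/945653*1/2881515 - 24/1/4148823 = -733/544982660859 - 24*4148823 = -733/544982660859 - 99571752 = -54264878351352455701/544982660859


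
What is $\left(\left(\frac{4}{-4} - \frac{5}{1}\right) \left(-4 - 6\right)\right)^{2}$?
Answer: $3600$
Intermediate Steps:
$\left(\left(\frac{4}{-4} - \frac{5}{1}\right) \left(-4 - 6\right)\right)^{2} = \left(\left(4 \left(- \frac{1}{4}\right) - 5\right) \left(-10\right)\right)^{2} = \left(\left(-1 - 5\right) \left(-10\right)\right)^{2} = \left(\left(-6\right) \left(-10\right)\right)^{2} = 60^{2} = 3600$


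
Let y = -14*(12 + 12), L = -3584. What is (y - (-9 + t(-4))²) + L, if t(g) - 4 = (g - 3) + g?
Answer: -4176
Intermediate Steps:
t(g) = 1 + 2*g (t(g) = 4 + ((g - 3) + g) = 4 + ((-3 + g) + g) = 4 + (-3 + 2*g) = 1 + 2*g)
y = -336 (y = -14*24 = -336)
(y - (-9 + t(-4))²) + L = (-336 - (-9 + (1 + 2*(-4)))²) - 3584 = (-336 - (-9 + (1 - 8))²) - 3584 = (-336 - (-9 - 7)²) - 3584 = (-336 - 1*(-16)²) - 3584 = (-336 - 1*256) - 3584 = (-336 - 256) - 3584 = -592 - 3584 = -4176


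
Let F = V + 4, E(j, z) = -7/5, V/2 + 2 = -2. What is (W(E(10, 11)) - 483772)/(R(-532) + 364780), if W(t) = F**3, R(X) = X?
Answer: -120959/91062 ≈ -1.3283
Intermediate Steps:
V = -8 (V = -4 + 2*(-2) = -4 - 4 = -8)
E(j, z) = -7/5 (E(j, z) = -7*1/5 = -7/5)
F = -4 (F = -8 + 4 = -4)
W(t) = -64 (W(t) = (-4)**3 = -64)
(W(E(10, 11)) - 483772)/(R(-532) + 364780) = (-64 - 483772)/(-532 + 364780) = -483836/364248 = -483836*1/364248 = -120959/91062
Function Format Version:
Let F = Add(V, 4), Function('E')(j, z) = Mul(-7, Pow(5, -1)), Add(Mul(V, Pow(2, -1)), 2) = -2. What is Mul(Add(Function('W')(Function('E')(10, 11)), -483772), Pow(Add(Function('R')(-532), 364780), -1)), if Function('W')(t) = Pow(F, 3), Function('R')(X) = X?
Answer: Rational(-120959, 91062) ≈ -1.3283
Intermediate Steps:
V = -8 (V = Add(-4, Mul(2, -2)) = Add(-4, -4) = -8)
Function('E')(j, z) = Rational(-7, 5) (Function('E')(j, z) = Mul(-7, Rational(1, 5)) = Rational(-7, 5))
F = -4 (F = Add(-8, 4) = -4)
Function('W')(t) = -64 (Function('W')(t) = Pow(-4, 3) = -64)
Mul(Add(Function('W')(Function('E')(10, 11)), -483772), Pow(Add(Function('R')(-532), 364780), -1)) = Mul(Add(-64, -483772), Pow(Add(-532, 364780), -1)) = Mul(-483836, Pow(364248, -1)) = Mul(-483836, Rational(1, 364248)) = Rational(-120959, 91062)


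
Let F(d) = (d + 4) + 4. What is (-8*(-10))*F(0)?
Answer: 640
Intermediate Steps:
F(d) = 8 + d (F(d) = (4 + d) + 4 = 8 + d)
(-8*(-10))*F(0) = (-8*(-10))*(8 + 0) = 80*8 = 640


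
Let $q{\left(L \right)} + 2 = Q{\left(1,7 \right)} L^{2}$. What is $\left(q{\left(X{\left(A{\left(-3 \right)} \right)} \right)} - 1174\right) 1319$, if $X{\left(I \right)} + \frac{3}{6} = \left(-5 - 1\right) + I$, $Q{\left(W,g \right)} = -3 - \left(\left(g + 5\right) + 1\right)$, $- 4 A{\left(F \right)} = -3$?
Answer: $-2248895$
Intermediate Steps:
$A{\left(F \right)} = \frac{3}{4}$ ($A{\left(F \right)} = \left(- \frac{1}{4}\right) \left(-3\right) = \frac{3}{4}$)
$Q{\left(W,g \right)} = -9 - g$ ($Q{\left(W,g \right)} = -3 - \left(\left(5 + g\right) + 1\right) = -3 - \left(6 + g\right) = -9 - g$)
$X{\left(I \right)} = - \frac{13}{2} + I$ ($X{\left(I \right)} = - \frac{1}{2} + \left(\left(-5 - 1\right) + I\right) = - \frac{1}{2} + \left(-6 + I\right) = - \frac{13}{2} + I$)
$q{\left(L \right)} = -2 - 16 L^{2}$ ($q{\left(L \right)} = -2 + \left(-9 - 7\right) L^{2} = -2 - 16 L^{2}$)
$\left(q{\left(X{\left(A{\left(-3 \right)} \right)} \right)} - 1174\right) 1319 = \left(\left(-2 - 16 \left(- \frac{13}{2} + \frac{3}{4}\right)^{2}\right) - 1174\right) 1319 = \left(\left(-2 - 16 \left(- \frac{23}{4}\right)^{2}\right) - 1174\right) 1319 = \left(\left(-2 - 529\right) - 1174\right) 1319 = \left(-531 - 1174\right) 1319 = \left(-1705\right) 1319 = -2248895$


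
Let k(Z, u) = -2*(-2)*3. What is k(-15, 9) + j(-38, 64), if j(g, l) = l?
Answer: 76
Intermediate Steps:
k(Z, u) = 12 (k(Z, u) = 4*3 = 12)
k(-15, 9) + j(-38, 64) = 12 + 64 = 76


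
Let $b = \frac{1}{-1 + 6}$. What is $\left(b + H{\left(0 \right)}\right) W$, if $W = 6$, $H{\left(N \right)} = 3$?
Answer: $\frac{96}{5} \approx 19.2$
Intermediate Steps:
$b = \frac{1}{5} \approx 0.2$
$\left(b + H{\left(0 \right)}\right) W = \left(\frac{1}{5} + 3\right) 6 = \frac{16}{5} \cdot 6 = \frac{96}{5}$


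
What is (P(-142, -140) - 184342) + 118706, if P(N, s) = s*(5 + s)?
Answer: -46736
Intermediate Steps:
(P(-142, -140) - 184342) + 118706 = (-140*(5 - 140) - 184342) + 118706 = (-140*(-135) - 184342) + 118706 = (18900 - 184342) + 118706 = -165442 + 118706 = -46736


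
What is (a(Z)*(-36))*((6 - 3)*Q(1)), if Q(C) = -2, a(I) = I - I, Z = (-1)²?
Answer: 0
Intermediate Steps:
Z = 1
a(I) = 0
(a(Z)*(-36))*((6 - 3)*Q(1)) = (0*(-36))*((6 - 3)*(-2)) = 0*(3*(-2)) = 0*(-6) = 0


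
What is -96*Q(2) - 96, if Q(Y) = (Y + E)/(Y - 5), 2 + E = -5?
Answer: -256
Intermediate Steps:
E = -7 (E = -2 - 5 = -7)
Q(Y) = (-7 + Y)/(-5 + Y) (Q(Y) = (Y - 7)/(Y - 5) = (-7 + Y)/(-5 + Y))
-96*Q(2) - 96 = -96*(-7 + 2)/(-5 + 2) - 96 = -96*(-5)/(-3) - 96 = -(-32)*(-5) - 96 = -96*5/3 - 96 = -160 - 96 = -256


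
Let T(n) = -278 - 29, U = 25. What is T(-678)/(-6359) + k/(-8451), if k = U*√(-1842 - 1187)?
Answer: 307/6359 - 25*I*√3029/8451 ≈ 0.048278 - 0.16281*I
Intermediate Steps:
T(n) = -307
k = 25*I*√3029 (k = 25*√(-1842 - 1187) = 25*√(-3029) = 25*(I*√3029) = 25*I*√3029 ≈ 1375.9*I)
T(-678)/(-6359) + k/(-8451) = -307/(-6359) + (25*I*√3029)/(-8451) = -307*(-1/6359) + (25*I*√3029)*(-1/8451) = 307/6359 - 25*I*√3029/8451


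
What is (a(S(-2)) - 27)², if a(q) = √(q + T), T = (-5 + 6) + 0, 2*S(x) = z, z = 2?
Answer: (27 - √2)² ≈ 654.63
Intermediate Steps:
S(x) = 1 (S(x) = (½)*2 = 1)
T = 1 (T = 1 + 0 = 1)
a(q) = √(1 + q) (a(q) = √(q + 1) = √(1 + q))
(a(S(-2)) - 27)² = (√(1 + 1) - 27)² = (√2 - 27)² = (-27 + √2)²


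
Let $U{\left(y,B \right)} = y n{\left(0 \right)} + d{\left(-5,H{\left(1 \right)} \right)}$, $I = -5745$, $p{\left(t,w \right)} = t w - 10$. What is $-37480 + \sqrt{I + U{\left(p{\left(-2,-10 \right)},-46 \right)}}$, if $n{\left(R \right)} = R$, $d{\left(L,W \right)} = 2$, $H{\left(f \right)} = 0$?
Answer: $-37480 + i \sqrt{5743} \approx -37480.0 + 75.783 i$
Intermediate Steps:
$p{\left(t,w \right)} = -10 + t w$
$U{\left(y,B \right)} = 2$ ($U{\left(y,B \right)} = y 0 + 2 = 0 + 2 = 2$)
$-37480 + \sqrt{I + U{\left(p{\left(-2,-10 \right)},-46 \right)}} = -37480 + \sqrt{-5745 + 2} = -37480 + \sqrt{-5743} = -37480 + i \sqrt{5743}$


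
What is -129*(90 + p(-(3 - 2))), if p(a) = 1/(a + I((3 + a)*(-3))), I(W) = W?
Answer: -81141/7 ≈ -11592.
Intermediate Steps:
p(a) = 1/(-9 - 2*a) (p(a) = 1/(a + (3 + a)*(-3)) = 1/(a + (-9 - 3*a)) = 1/(-9 - 2*a))
-129*(90 + p(-(3 - 2))) = -129*(90 - 1/(9 + 2*(-(3 - 2)))) = -129*(90 - 1/(9 + 2*(-1*1))) = -129*(90 - 1/(9 + 2*(-1))) = -129*(90 - 1/(9 - 2)) = -129*(90 - 1/7) = -129*629/7 = -81141/7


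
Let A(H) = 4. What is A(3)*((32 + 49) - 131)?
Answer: -200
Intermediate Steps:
A(3)*((32 + 49) - 131) = 4*((32 + 49) - 131) = 4*(81 - 131) = 4*(-50) = -200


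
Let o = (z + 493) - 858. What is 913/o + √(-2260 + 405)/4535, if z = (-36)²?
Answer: 913/931 + I*√1855/4535 ≈ 0.98067 + 0.0094972*I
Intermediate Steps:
z = 1296
o = 931 (o = (1296 + 493) - 858 = 1789 - 858 = 931)
913/o + √(-2260 + 405)/4535 = 913/931 + √(-2260 + 405)/4535 = 913*(1/931) + √(-1855)*(1/4535) = 913/931 + (I*√1855)*(1/4535) = 913/931 + I*√1855/4535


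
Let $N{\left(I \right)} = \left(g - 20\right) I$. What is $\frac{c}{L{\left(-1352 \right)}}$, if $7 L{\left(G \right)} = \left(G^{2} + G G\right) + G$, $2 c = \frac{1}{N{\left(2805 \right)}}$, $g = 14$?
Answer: $- \frac{7}{123008988960} \approx -5.6906 \cdot 10^{-11}$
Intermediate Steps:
$N{\left(I \right)} = - 6 I$ ($N{\left(I \right)} = \left(14 - 20\right) I = - 6 I$)
$c = - \frac{1}{33660}$ ($c = \frac{1}{2 \left(\left(-6\right) 2805\right)} = \frac{1}{2 \left(-16830\right)} = \frac{1}{2} \left(- \frac{1}{16830}\right) = - \frac{1}{33660} \approx -2.9709 \cdot 10^{-5}$)
$L{\left(G \right)} = \frac{G}{7} + \frac{2 G^{2}}{7}$ ($L{\left(G \right)} = \frac{\left(G^{2} + G G\right) + G}{7} = \frac{\left(G^{2} + G^{2}\right) + G}{7} = \frac{2 G^{2} + G}{7} = \frac{G + 2 G^{2}}{7} = \frac{G}{7} + \frac{2 G^{2}}{7}$)
$\frac{c}{L{\left(-1352 \right)}} = - \frac{1}{33660 \cdot \frac{1}{7} \left(-1352\right) \left(1 + 2 \left(-1352\right)\right)} = - \frac{1}{33660 \cdot \frac{1}{7} \left(-1352\right) \left(1 - 2704\right)} = - \frac{1}{33660 \cdot \frac{1}{7} \left(-1352\right) \left(-2703\right)} = - \frac{1}{33660 \cdot \frac{3654456}{7}} = \left(- \frac{1}{33660}\right) \frac{7}{3654456} = - \frac{7}{123008988960}$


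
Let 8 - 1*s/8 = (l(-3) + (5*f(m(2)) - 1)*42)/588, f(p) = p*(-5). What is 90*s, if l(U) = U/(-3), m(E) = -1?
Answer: 221700/49 ≈ 4524.5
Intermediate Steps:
l(U) = -U/3 (l(U) = U*(-1/3) = -U/3)
f(p) = -5*p
s = 7390/147 (s = 64 - 8*(-1/3*(-3) + (5*(-5*(-1)) - 1)*42)/588 = 64 - 8*(1 + (5*5 - 1)*42)/588 = 64 - 8*(1 + (25 - 1)*42)/588 = 64 - 8*(1 + 24*42)/588 = 64 - 8*(1 + 1008)/588 = 64 - 8072/588 = 64 - 8*1009/588 = 64 - 2018/147 = 7390/147 ≈ 50.272)
90*s = 90*(7390/147) = 221700/49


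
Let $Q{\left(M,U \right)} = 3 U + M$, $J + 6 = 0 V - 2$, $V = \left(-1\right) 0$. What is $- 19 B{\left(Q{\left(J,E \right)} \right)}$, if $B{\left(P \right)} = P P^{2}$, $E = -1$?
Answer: $25289$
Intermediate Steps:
$V = 0$
$J = -8$ ($J = -6 + \left(0 \cdot 0 - 2\right) = -6 + \left(0 - 2\right) = -6 - 2 = -8$)
$Q{\left(M,U \right)} = M + 3 U$
$B{\left(P \right)} = P^{3}$
$- 19 B{\left(Q{\left(J,E \right)} \right)} = - 19 \left(-8 + 3 \left(-1\right)\right)^{3} = - 19 \left(-8 - 3\right)^{3} = - 19 \left(-11\right)^{3} = \left(-19\right) \left(-1331\right) = 25289$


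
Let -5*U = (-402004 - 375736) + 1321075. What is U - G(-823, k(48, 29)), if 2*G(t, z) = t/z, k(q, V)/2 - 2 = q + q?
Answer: -42596641/392 ≈ -1.0866e+5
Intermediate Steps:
k(q, V) = 4 + 4*q (k(q, V) = 4 + 2*(q + q) = 4 + 2*(2*q) = 4 + 4*q)
U = -108667 (U = -((-402004 - 375736) + 1321075)/5 = -(-777740 + 1321075)/5 = -⅕*543335 = -108667)
G(t, z) = t/(2*z) (G(t, z) = (t/z)/2 = t/(2*z))
U - G(-823, k(48, 29)) = -108667 - (-823)/(2*(4 + 4*48)) = -108667 - (-823)/(2*(4 + 192)) = -108667 - (-823)/(2*196) = -108667 - 1*(-823/392) = -108667 + 823/392 = -42596641/392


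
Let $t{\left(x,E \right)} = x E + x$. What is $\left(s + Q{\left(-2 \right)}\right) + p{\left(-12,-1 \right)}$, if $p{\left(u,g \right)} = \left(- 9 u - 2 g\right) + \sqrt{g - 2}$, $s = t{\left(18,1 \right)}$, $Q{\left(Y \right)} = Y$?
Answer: $144 + i \sqrt{3} \approx 144.0 + 1.732 i$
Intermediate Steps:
$t{\left(x,E \right)} = x + E x$ ($t{\left(x,E \right)} = E x + x = x + E x$)
$s = 36$ ($s = 18 \left(1 + 1\right) = 18 \cdot 2 = 36$)
$p{\left(u,g \right)} = \sqrt{-2 + g} - 9 u - 2 g$ ($p{\left(u,g \right)} = \left(- 9 u - 2 g\right) + \sqrt{-2 + g} = \sqrt{-2 + g} - 9 u - 2 g$)
$\left(s + Q{\left(-2 \right)}\right) + p{\left(-12,-1 \right)} = \left(36 - 2\right) - \left(-110 - \sqrt{-2 - 1}\right) = 34 + \left(\sqrt{-3} + 108 + 2\right) = 34 + \left(i \sqrt{3} + 108 + 2\right) = 34 + \left(110 + i \sqrt{3}\right) = 144 + i \sqrt{3}$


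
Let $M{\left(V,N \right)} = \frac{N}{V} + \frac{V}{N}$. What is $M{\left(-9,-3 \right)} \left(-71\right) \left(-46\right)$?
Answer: $\frac{32660}{3} \approx 10887.0$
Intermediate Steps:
$M{\left(-9,-3 \right)} \left(-71\right) \left(-46\right) = \left(- \frac{3}{-9} - \frac{9}{-3}\right) \left(-71\right) \left(-46\right) = \left(\left(-3\right) \left(- \frac{1}{9}\right) - -3\right) \left(-71\right) \left(-46\right) = \left(\frac{1}{3} + 3\right) \left(-71\right) \left(-46\right) = \frac{10}{3} \left(-71\right) \left(-46\right) = \left(- \frac{710}{3}\right) \left(-46\right) = \frac{32660}{3}$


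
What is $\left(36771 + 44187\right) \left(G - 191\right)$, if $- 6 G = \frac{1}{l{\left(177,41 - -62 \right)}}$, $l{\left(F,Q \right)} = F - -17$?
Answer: $- \frac{2999831225}{194} \approx -1.5463 \cdot 10^{7}$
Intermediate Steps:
$l{\left(F,Q \right)} = 17 + F$ ($l{\left(F,Q \right)} = F + 17 = 17 + F$)
$G = - \frac{1}{1164}$ ($G = - \frac{1}{6 \left(17 + 177\right)} = - \frac{1}{6 \cdot 194} = \left(- \frac{1}{6}\right) \frac{1}{194} = - \frac{1}{1164} \approx -0.00085911$)
$\left(36771 + 44187\right) \left(G - 191\right) = \left(36771 + 44187\right) \left(- \frac{1}{1164} - 191\right) = 80958 \left(- \frac{222325}{1164}\right) = - \frac{2999831225}{194}$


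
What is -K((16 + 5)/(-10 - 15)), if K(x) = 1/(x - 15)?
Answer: 25/396 ≈ 0.063131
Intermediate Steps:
K(x) = 1/(-15 + x)
-K((16 + 5)/(-10 - 15)) = -1/(-15 + (16 + 5)/(-10 - 15)) = -1/(-15 + 21/(-25)) = -1/(-15 + 21*(-1/25)) = -1/(-15 - 21/25) = -1/(-396/25) = -1*(-25/396) = 25/396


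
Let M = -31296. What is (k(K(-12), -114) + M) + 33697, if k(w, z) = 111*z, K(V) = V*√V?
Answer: -10253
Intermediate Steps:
K(V) = V^(3/2)
(k(K(-12), -114) + M) + 33697 = (111*(-114) - 31296) + 33697 = (-12654 - 31296) + 33697 = -43950 + 33697 = -10253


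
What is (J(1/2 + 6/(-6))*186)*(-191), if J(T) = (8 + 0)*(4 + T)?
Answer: -994728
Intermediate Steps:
J(T) = 32 + 8*T (J(T) = 8*(4 + T) = 32 + 8*T)
(J(1/2 + 6/(-6))*186)*(-191) = ((32 + 8*(1/2 + 6/(-6)))*186)*(-191) = ((32 + 8*(1*(1/2) + 6*(-1/6)))*186)*(-191) = ((32 + 8*(1/2 - 1))*186)*(-191) = ((32 + 8*(-1/2))*186)*(-191) = ((32 - 4)*186)*(-191) = (28*186)*(-191) = 5208*(-191) = -994728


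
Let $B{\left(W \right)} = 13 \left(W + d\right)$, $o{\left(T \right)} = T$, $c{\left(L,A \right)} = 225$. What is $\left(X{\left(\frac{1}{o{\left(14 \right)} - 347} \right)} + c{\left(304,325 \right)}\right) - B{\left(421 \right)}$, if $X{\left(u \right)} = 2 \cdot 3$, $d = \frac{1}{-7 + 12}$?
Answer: $- \frac{26223}{5} \approx -5244.6$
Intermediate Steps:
$d = \frac{1}{5} \approx 0.2$
$X{\left(u \right)} = 6$
$B{\left(W \right)} = \frac{13}{5} + 13 W$ ($B{\left(W \right)} = 13 \left(W + \frac{1}{5}\right) = 13 \left(\frac{1}{5} + W\right) = \frac{13}{5} + 13 W$)
$\left(X{\left(\frac{1}{o{\left(14 \right)} - 347} \right)} + c{\left(304,325 \right)}\right) - B{\left(421 \right)} = \left(6 + 225\right) - \left(\frac{13}{5} + 13 \cdot 421\right) = 231 - \left(\frac{13}{5} + 5473\right) = 231 - \frac{27378}{5} = - \frac{26223}{5}$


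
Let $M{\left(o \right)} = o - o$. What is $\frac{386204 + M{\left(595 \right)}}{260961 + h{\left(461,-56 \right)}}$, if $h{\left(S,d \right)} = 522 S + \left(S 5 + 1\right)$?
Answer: $\frac{55172}{71987} \approx 0.76642$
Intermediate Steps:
$M{\left(o \right)} = 0$
$h{\left(S,d \right)} = 1 + 527 S$ ($h{\left(S,d \right)} = 522 S + \left(5 S + 1\right) = 522 S + \left(1 + 5 S\right) = 1 + 527 S$)
$\frac{386204 + M{\left(595 \right)}}{260961 + h{\left(461,-56 \right)}} = \frac{386204 + 0}{260961 + \left(1 + 527 \cdot 461\right)} = \frac{386204}{260961 + \left(1 + 242947\right)} = \frac{386204}{260961 + 242948} = \frac{386204}{503909} = 386204 \cdot \frac{1}{503909} = \frac{55172}{71987}$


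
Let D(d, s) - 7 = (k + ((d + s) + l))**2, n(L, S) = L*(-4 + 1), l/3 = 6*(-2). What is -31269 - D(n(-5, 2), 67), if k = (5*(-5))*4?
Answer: -34192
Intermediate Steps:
l = -36 (l = 3*(6*(-2)) = 3*(-12) = -36)
n(L, S) = -3*L (n(L, S) = L*(-3) = -3*L)
k = -100 (k = -25*4 = -100)
D(d, s) = 7 + (-136 + d + s)**2 (D(d, s) = 7 + (-100 + ((d + s) - 36))**2 = 7 + (-100 + (-36 + d + s))**2 = 7 + (-136 + d + s)**2)
-31269 - D(n(-5, 2), 67) = -31269 - (7 + (-136 - 3*(-5) + 67)**2) = -31269 - (7 + (-136 + 15 + 67)**2) = -31269 - (7 + (-54)**2) = -31269 - (7 + 2916) = -31269 - 1*2923 = -31269 - 2923 = -34192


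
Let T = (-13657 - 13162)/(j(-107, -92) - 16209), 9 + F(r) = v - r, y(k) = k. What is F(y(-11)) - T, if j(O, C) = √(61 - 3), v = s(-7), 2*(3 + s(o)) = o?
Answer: -3234002949/525463246 - 26819*√58/262731623 ≈ -6.1553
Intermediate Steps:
s(o) = -3 + o/2
v = -13/2 (v = -3 + (½)*(-7) = -3 - 7/2 = -13/2 ≈ -6.5000)
F(r) = -31/2 - r (F(r) = -9 + (-13/2 - r) = -31/2 - r)
j(O, C) = √58
T = -26819/(-16209 + √58) (T = (-13657 - 13162)/(√58 - 16209) = -26819/(-16209 + √58) ≈ 1.6554)
F(y(-11)) - T = (-31/2 - 1*(-11)) - (434709171/262731623 + 26819*√58/262731623) = (-31/2 + 11) + (-434709171/262731623 - 26819*√58/262731623) = -9/2 + (-434709171/262731623 - 26819*√58/262731623) = -3234002949/525463246 - 26819*√58/262731623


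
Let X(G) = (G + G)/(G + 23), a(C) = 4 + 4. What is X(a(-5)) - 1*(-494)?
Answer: 15330/31 ≈ 494.52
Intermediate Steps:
a(C) = 8
X(G) = 2*G/(23 + G) (X(G) = (2*G)/(23 + G) = 2*G/(23 + G))
X(a(-5)) - 1*(-494) = 2*8/(23 + 8) - 1*(-494) = 2*8/31 + 494 = 2*8*(1/31) + 494 = 16/31 + 494 = 15330/31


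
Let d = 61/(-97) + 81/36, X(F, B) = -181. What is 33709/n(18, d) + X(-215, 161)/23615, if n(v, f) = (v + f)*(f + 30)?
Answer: 119821843835683/2205733027655 ≈ 54.323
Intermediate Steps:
d = 629/388 (d = 61*(-1/97) + 81*(1/36) = -61/97 + 9/4 = 629/388 ≈ 1.6211)
n(v, f) = (30 + f)*(f + v) (n(v, f) = (f + v)*(30 + f) = (30 + f)*(f + v))
33709/n(18, d) + X(-215, 161)/23615 = 33709/((629/388)² + 30*(629/388) + 30*18 + (629/388)*18) - 181/23615 = 33709/(395641/150544 + 9435/194 + 540 + 5661/194) - 181*1/23615 = 33709/(93403897/150544) - 181/23615 = 33709*(150544/93403897) - 181/23615 = 5074687696/93403897 - 181/23615 = 119821843835683/2205733027655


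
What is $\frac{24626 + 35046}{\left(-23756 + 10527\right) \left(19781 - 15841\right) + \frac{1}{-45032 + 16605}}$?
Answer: $- \frac{1696295944}{1481679485021} \approx -0.0011448$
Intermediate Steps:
$\frac{24626 + 35046}{\left(-23756 + 10527\right) \left(19781 - 15841\right) + \frac{1}{-45032 + 16605}} = \frac{59672}{\left(-13229\right) 3940 + \frac{1}{-28427}} = \frac{59672}{-52122260 - \frac{1}{28427}} = \frac{59672}{- \frac{1481679485021}{28427}} = 59672 \left(- \frac{28427}{1481679485021}\right) = - \frac{1696295944}{1481679485021}$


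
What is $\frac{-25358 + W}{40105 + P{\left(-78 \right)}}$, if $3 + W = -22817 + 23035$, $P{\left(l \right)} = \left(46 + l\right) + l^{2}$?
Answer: $- \frac{25143}{46157} \approx -0.54473$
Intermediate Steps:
$P{\left(l \right)} = 46 + l + l^{2}$
$W = 215$ ($W = -3 + \left(-22817 + 23035\right) = -3 + 218 = 215$)
$\frac{-25358 + W}{40105 + P{\left(-78 \right)}} = \frac{-25358 + 215}{40105 + \left(46 - 78 + \left(-78\right)^{2}\right)} = - \frac{25143}{40105 + \left(46 - 78 + 6084\right)} = - \frac{25143}{40105 + 6052} = - \frac{25143}{46157}$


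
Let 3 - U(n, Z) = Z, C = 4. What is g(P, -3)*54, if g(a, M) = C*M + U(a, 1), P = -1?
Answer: -540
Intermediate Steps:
U(n, Z) = 3 - Z
g(a, M) = 2 + 4*M (g(a, M) = 4*M + (3 - 1*1) = 4*M + (3 - 1) = 4*M + 2 = 2 + 4*M)
g(P, -3)*54 = (2 + 4*(-3))*54 = (2 - 12)*54 = -10*54 = -540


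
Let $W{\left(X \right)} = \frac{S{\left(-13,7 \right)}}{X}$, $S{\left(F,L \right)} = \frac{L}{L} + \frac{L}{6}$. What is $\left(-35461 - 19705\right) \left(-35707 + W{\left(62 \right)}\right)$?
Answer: $\frac{366384740753}{186} \approx 1.9698 \cdot 10^{9}$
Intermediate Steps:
$S{\left(F,L \right)} = 1 + \frac{L}{6}$ ($S{\left(F,L \right)} = 1 + L \frac{1}{6} = 1 + \frac{L}{6}$)
$W{\left(X \right)} = \frac{13}{6 X}$ ($W{\left(X \right)} = \frac{1 + \frac{1}{6} \cdot 7}{X} = \frac{1 + \frac{7}{6}}{X} = \frac{13}{6 X}$)
$\left(-35461 - 19705\right) \left(-35707 + W{\left(62 \right)}\right) = \left(-35461 - 19705\right) \left(-35707 + \frac{13}{6 \cdot 62}\right) = - 55166 \left(-35707 + \frac{13}{6} \cdot \frac{1}{62}\right) = - 55166 \left(-35707 + \frac{13}{372}\right) = \left(-55166\right) \left(- \frac{13282991}{372}\right) = \frac{366384740753}{186}$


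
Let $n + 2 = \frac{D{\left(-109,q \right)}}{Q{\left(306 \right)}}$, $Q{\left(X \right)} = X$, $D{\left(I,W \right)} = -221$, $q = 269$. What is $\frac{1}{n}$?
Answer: $- \frac{18}{49} \approx -0.36735$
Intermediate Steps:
$n = - \frac{49}{18}$ ($n = -2 - \frac{221}{306} = -2 - \frac{13}{18} = - \frac{49}{18} \approx -2.7222$)
$\frac{1}{n} = \frac{1}{- \frac{49}{18}} = - \frac{18}{49}$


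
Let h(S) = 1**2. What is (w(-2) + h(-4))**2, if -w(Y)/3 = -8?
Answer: 625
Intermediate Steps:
h(S) = 1
w(Y) = 24 (w(Y) = -3*(-8) = 24)
(w(-2) + h(-4))**2 = (24 + 1)**2 = 25**2 = 625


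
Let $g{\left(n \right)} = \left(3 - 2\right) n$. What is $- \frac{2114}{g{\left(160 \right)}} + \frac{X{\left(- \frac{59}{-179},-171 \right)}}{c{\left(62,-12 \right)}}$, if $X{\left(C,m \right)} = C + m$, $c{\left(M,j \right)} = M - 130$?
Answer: $- \frac{2605451}{243440} \approx -10.703$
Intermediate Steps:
$c{\left(M,j \right)} = -130 + M$
$g{\left(n \right)} = n$ ($g{\left(n \right)} = 1 n = n$)
$- \frac{2114}{g{\left(160 \right)}} + \frac{X{\left(- \frac{59}{-179},-171 \right)}}{c{\left(62,-12 \right)}} = - \frac{2114}{160} + \frac{- \frac{59}{-179} - 171}{-130 + 62} = \left(-2114\right) \frac{1}{160} + \frac{\left(-59\right) \left(- \frac{1}{179}\right) - 171}{-68} = - \frac{1057}{80} + \left(\frac{59}{179} - 171\right) \left(- \frac{1}{68}\right) = - \frac{1057}{80} - - \frac{15275}{6086} = - \frac{1057}{80} + \frac{15275}{6086} = - \frac{2605451}{243440}$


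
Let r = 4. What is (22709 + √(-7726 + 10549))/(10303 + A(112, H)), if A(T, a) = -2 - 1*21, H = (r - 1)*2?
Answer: 22709/10280 + √2823/10280 ≈ 2.2142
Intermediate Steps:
H = 6 (H = (4 - 1)*2 = 3*2 = 6)
A(T, a) = -23 (A(T, a) = -2 - 21 = -23)
(22709 + √(-7726 + 10549))/(10303 + A(112, H)) = (22709 + √(-7726 + 10549))/(10303 - 23) = (22709 + √2823)/10280 = (22709 + √2823)*(1/10280) = 22709/10280 + √2823/10280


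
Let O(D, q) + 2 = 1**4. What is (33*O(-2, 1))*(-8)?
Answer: 264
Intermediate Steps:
O(D, q) = -1 (O(D, q) = -2 + 1**4 = -2 + 1 = -1)
(33*O(-2, 1))*(-8) = (33*(-1))*(-8) = -33*(-8) = 264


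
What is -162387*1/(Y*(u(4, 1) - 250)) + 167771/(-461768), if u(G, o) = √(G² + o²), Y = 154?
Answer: 8565961701739/2221654045688 + 162387*√17/9622382 ≈ 3.9253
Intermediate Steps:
-162387*1/(Y*(u(4, 1) - 250)) + 167771/(-461768) = -162387*1/(154*(√(4² + 1²) - 250)) + 167771/(-461768) = -162387*1/(154*(√(16 + 1) - 250)) + 167771*(-1/461768) = -162387*1/(154*(√17 - 250)) - 167771/461768 = -162387*1/(154*(-250 + √17)) - 167771/461768 = -162387/(-38500 + 154*√17) - 167771/461768 = -167771/461768 - 162387/(-38500 + 154*√17)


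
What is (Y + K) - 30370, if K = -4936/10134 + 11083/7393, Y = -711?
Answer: -1164266636174/37460331 ≈ -31080.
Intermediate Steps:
K = 37911637/37460331 (K = -4936*1/10134 + 11083*(1/7393) = -2468/5067 + 11083/7393 = 37911637/37460331 ≈ 1.0120)
(Y + K) - 30370 = (-711 + 37911637/37460331) - 30370 = -26596383704/37460331 - 30370 = -1164266636174/37460331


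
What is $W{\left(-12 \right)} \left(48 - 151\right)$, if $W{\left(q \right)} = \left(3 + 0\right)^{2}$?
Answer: $-927$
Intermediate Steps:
$W{\left(q \right)} = 9$ ($W{\left(q \right)} = 3^{2} = 9$)
$W{\left(-12 \right)} \left(48 - 151\right) = 9 \left(48 - 151\right) = 9 \left(-103\right) = -927$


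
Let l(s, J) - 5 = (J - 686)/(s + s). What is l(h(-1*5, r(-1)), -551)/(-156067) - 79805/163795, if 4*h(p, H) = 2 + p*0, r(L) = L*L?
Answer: -2450626299/5112598853 ≈ -0.47933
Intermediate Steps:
r(L) = L**2
h(p, H) = 1/2 (h(p, H) = (2 + p*0)/4 = (2 + 0)/4 = (1/4)*2 = 1/2)
l(s, J) = 5 + (-686 + J)/(2*s) (l(s, J) = 5 + (J - 686)/(s + s) = 5 + (-686 + J)/((2*s)) = 5 + (-686 + J)*(1/(2*s)) = 5 + (-686 + J)/(2*s))
l(h(-1*5, r(-1)), -551)/(-156067) - 79805/163795 = ((-686 - 551 + 10*(1/2))/(2*(1/2)))/(-156067) - 79805/163795 = ((1/2)*2*(-686 - 551 + 5))*(-1/156067) - 79805*1/163795 = ((1/2)*2*(-1232))*(-1/156067) - 15961/32759 = -1232*(-1/156067) - 15961/32759 = 1232/156067 - 15961/32759 = -2450626299/5112598853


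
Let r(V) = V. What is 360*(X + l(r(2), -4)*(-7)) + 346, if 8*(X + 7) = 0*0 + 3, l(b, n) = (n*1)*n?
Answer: -42359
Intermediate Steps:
l(b, n) = n² (l(b, n) = n*n = n²)
X = -53/8 (X = -7 + (0*0 + 3)/8 = -7 + (0 + 3)/8 = -7 + (⅛)*3 = -7 + 3/8 = -53/8 ≈ -6.6250)
360*(X + l(r(2), -4)*(-7)) + 346 = 360*(-53/8 + (-4)²*(-7)) + 346 = 360*(-53/8 + 16*(-7)) + 346 = 360*(-53/8 - 112) + 346 = 360*(-949/8) + 346 = -42705 + 346 = -42359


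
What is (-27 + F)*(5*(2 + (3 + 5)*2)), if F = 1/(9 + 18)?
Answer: -7280/3 ≈ -2426.7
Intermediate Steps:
F = 1/27 ≈ 0.037037
(-27 + F)*(5*(2 + (3 + 5)*2)) = (-27 + 1/27)*(5*(2 + (3 + 5)*2)) = -3640*(2 + 8*2)/27 = -3640*(2 + 16)/27 = -3640*18/27 = -728/27*90 = -7280/3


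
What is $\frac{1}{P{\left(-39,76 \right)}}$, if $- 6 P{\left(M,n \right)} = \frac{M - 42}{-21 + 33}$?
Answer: $\frac{8}{9} \approx 0.88889$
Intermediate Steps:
$P{\left(M,n \right)} = \frac{7}{12} - \frac{M}{72}$ ($P{\left(M,n \right)} = - \frac{\left(M - 42\right) \frac{1}{-21 + 33}}{6} = - \frac{\left(-42 + M\right) \frac{1}{12}}{6} = - \frac{- \frac{7}{2} + \frac{M}{12}}{6} = \frac{7}{12} - \frac{M}{72}$)
$\frac{1}{P{\left(-39,76 \right)}} = \frac{1}{\frac{7}{12} - - \frac{13}{24}} = \frac{1}{\frac{7}{12} + \frac{13}{24}} = \frac{1}{\frac{9}{8}} = \frac{8}{9}$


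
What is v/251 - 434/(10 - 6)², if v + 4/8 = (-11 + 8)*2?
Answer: -54519/2008 ≈ -27.151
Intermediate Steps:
v = -13/2 (v = -½ + (-11 + 8)*2 = -½ - 3*2 = -½ - 6 = -13/2 ≈ -6.5000)
v/251 - 434/(10 - 6)² = -13/2/251 - 434/(10 - 6)² = -13/2*1/251 - 434/(4²) = -13/502 - 434/16 = -13/502 - 434*1/16 = -13/502 - 217/8 = -54519/2008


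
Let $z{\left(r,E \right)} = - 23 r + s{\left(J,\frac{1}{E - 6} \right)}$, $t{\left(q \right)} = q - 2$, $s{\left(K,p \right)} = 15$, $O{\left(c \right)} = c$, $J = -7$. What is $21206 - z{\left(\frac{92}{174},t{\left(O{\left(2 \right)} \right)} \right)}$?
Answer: $\frac{1844675}{87} \approx 21203.0$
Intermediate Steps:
$t{\left(q \right)} = -2 + q$
$z{\left(r,E \right)} = 15 - 23 r$ ($z{\left(r,E \right)} = - 23 r + 15 = 15 - 23 r$)
$21206 - z{\left(\frac{92}{174},t{\left(O{\left(2 \right)} \right)} \right)} = 21206 - \left(15 - 23 \cdot \frac{92}{174}\right) = 21206 - \left(15 - 23 \cdot 92 \cdot \frac{1}{174}\right) = 21206 - \left(15 - \frac{1058}{87}\right) = 21206 - \frac{247}{87} = \frac{1844675}{87}$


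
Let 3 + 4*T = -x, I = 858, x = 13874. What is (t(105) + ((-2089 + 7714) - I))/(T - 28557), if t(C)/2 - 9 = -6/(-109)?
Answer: -2086308/13963445 ≈ -0.14941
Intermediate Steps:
t(C) = 1974/109 (t(C) = 18 + 2*(-6/(-109)) = 18 + 2*(-6*(-1/109)) = 18 + 2*(6/109) = 18 + 12/109 = 1974/109)
T = -13877/4 (T = -¾ + (-1*13874)/4 = -¾ + (¼)*(-13874) = -¾ - 6937/2 = -13877/4 ≈ -3469.3)
(t(105) + ((-2089 + 7714) - I))/(T - 28557) = (1974/109 + ((-2089 + 7714) - 1*858))/(-13877/4 - 28557) = (1974/109 + (5625 - 858))/(-128105/4) = (1974/109 + 4767)*(-4/128105) = (521577/109)*(-4/128105) = -2086308/13963445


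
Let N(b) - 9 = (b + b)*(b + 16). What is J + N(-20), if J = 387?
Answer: 556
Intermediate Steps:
N(b) = 9 + 2*b*(16 + b) (N(b) = 9 + (b + b)*(b + 16) = 9 + (2*b)*(16 + b) = 9 + 2*b*(16 + b))
J + N(-20) = 387 + (9 + 2*(-20)**2 + 32*(-20)) = 387 + (9 + 2*400 - 640) = 387 + (9 + 800 - 640) = 387 + 169 = 556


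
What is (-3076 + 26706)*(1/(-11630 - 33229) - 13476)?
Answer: -14284804882550/44859 ≈ -3.1844e+8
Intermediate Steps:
(-3076 + 26706)*(1/(-11630 - 33229) - 13476) = 23630*(1/(-44859) - 13476) = 23630*(-1/44859 - 13476) = 23630*(-604519885/44859) = -14284804882550/44859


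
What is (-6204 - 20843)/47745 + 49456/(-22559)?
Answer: -2971429993/1077079455 ≈ -2.7588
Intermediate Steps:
(-6204 - 20843)/47745 + 49456/(-22559) = -27047*1/47745 + 49456*(-1/22559) = -27047/47745 - 49456/22559 = -2971429993/1077079455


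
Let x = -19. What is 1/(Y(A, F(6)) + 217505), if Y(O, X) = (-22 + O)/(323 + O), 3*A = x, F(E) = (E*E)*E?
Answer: 190/41325933 ≈ 4.5976e-6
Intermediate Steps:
F(E) = E**3 (F(E) = E**2*E = E**3)
A = -19/3 (A = (1/3)*(-19) = -19/3 ≈ -6.3333)
Y(O, X) = (-22 + O)/(323 + O)
1/(Y(A, F(6)) + 217505) = 1/((-22 - 19/3)/(323 - 19/3) + 217505) = 1/(-85/3/(950/3) + 217505) = 1/((3/950)*(-85/3) + 217505) = 1/(-17/190 + 217505) = 1/(41325933/190) = 190/41325933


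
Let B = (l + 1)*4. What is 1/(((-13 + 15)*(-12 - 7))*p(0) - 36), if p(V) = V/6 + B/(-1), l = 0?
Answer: 1/116 ≈ 0.0086207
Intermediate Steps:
B = 4 (B = (0 + 1)*4 = 1*4 = 4)
p(V) = -4 + V/6 (p(V) = V/6 + 4/(-1) = V*(⅙) + 4*(-1) = V/6 - 4 = -4 + V/6)
1/(((-13 + 15)*(-12 - 7))*p(0) - 36) = 1/(((-13 + 15)*(-12 - 7))*(-4 + (⅙)*0) - 36) = 1/((2*(-19))*(-4 + 0) - 36) = 1/(-38*(-4) - 36) = 1/(152 - 36) = 1/116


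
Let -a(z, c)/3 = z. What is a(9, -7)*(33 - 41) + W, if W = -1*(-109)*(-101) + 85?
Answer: -10708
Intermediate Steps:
a(z, c) = -3*z
W = -10924 (W = 109*(-101) + 85 = -11009 + 85 = -10924)
a(9, -7)*(33 - 41) + W = (-3*9)*(33 - 41) - 10924 = -27*(-8) - 10924 = 216 - 10924 = -10708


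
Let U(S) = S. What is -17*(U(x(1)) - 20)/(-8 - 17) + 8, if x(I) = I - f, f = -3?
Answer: -72/25 ≈ -2.8800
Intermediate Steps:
x(I) = 3 + I (x(I) = I - 1*(-3) = I + 3 = 3 + I)
-17*(U(x(1)) - 20)/(-8 - 17) + 8 = -17*((3 + 1) - 20)/(-8 - 17) + 8 = -17*(4 - 20)/(-25) + 8 = -(-272)*(-1)/25 + 8 = -17*16/25 + 8 = -272/25 + 8 = -72/25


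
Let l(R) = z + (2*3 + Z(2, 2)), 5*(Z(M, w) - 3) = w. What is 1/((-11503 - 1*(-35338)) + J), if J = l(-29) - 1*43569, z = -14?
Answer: -5/98693 ≈ -5.0662e-5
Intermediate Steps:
Z(M, w) = 3 + w/5
l(R) = -23/5 (l(R) = -14 + (2*3 + (3 + (⅕)*2)) = -14 + (6 + (3 + ⅖)) = -14 + (6 + 17/5) = -14 + 47/5 = -23/5)
J = -217868/5 (J = -23/5 - 1*43569 = -23/5 - 43569 = -217868/5 ≈ -43574.)
1/((-11503 - 1*(-35338)) + J) = 1/((-11503 - 1*(-35338)) - 217868/5) = 1/((-11503 + 35338) - 217868/5) = 1/(23835 - 217868/5) = 1/(-98693/5) = -5/98693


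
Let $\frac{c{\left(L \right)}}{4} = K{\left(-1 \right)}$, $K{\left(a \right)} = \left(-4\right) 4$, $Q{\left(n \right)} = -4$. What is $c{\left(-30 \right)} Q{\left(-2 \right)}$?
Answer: $256$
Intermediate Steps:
$K{\left(a \right)} = -16$
$c{\left(L \right)} = -64$ ($c{\left(L \right)} = 4 \left(-16\right) = -64$)
$c{\left(-30 \right)} Q{\left(-2 \right)} = \left(-64\right) \left(-4\right) = 256$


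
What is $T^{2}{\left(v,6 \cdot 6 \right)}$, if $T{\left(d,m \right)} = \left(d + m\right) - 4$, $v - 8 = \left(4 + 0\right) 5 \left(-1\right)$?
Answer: $400$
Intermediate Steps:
$v = -12$ ($v = 8 + \left(4 + 0\right) 5 \left(-1\right) = 8 + 4 \cdot 5 \left(-1\right) = 8 + 20 \left(-1\right) = 8 - 20 = -12$)
$T{\left(d,m \right)} = -4 + d + m$
$T^{2}{\left(v,6 \cdot 6 \right)} = \left(-4 - 12 + 6 \cdot 6\right)^{2} = \left(-4 - 12 + 36\right)^{2} = 20^{2} = 400$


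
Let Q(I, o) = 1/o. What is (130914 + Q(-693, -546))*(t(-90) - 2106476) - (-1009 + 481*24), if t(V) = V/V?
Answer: -21509831836505/78 ≈ -2.7577e+11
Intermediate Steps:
t(V) = 1
(130914 + Q(-693, -546))*(t(-90) - 2106476) - (-1009 + 481*24) = (130914 + 1/(-546))*(1 - 2106476) - (-1009 + 481*24) = (130914 - 1/546)*(-2106475) - (-1009 + 11544) = (71479043/546)*(-2106475) - 1*10535 = -21509831014775/78 - 10535 = -21509831836505/78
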